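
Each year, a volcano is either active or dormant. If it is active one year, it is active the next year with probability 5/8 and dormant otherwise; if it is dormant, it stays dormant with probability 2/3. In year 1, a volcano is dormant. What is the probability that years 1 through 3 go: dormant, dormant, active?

2/9

Year 1 is given. For each transition, use the conditional probability from the current state:
P(dormant | dormant) = 2/3; P(active | dormant) = 1/3.
P = 2/3 × 1/3 = 2/9.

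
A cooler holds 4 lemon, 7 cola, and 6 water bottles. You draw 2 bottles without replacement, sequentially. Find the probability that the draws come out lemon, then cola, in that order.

7/68

Chain rule:
P = 4/17 × 7/16 = 28/272 = 7/68.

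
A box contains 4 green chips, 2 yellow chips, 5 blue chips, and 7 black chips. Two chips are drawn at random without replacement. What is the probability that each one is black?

P = 7/18 × 6/17 = 42/306 = 7/51.

7/51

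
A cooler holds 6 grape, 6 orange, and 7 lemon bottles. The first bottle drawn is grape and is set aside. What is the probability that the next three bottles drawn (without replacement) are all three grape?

5/408

After the first draw, 5 of the remaining 18 bottles are grape.
P = 5/18 × 4/17 × 3/16 = 60/4896 = 5/408.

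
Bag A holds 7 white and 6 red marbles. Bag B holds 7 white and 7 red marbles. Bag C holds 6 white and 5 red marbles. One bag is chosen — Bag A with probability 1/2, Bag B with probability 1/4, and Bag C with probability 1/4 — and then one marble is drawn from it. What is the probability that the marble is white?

607/1144

From Bag A: P(white) = 7/13.
From Bag B: P(white) = 7/14.
From Bag C: P(white) = 6/11.
Total probability = (1/2)(7/13) + (1/4)(7/14) + (1/4)(6/11) = 607/1144.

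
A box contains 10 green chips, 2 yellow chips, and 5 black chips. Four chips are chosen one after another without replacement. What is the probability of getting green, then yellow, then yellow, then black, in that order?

5/2856

Chain rule:
P = 10/17 × 2/16 × 1/15 × 5/14 = 100/57120 = 5/2856.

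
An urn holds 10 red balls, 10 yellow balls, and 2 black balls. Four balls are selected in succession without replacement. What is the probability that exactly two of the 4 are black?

2/77

One ordering (black drawn first) has probability 2/22 × 1/21 × 20/20 × 19/19 = 760/175560 = 1/231.
There are C(4,2) = 6 such orderings, each equally likely, so P = 6 × 1/231 = 2/77.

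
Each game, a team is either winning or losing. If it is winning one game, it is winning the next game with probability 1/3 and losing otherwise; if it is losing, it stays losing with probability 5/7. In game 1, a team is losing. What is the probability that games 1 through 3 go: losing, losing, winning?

10/49

Game 1 is given. For each transition, use the conditional probability from the current state:
P(losing | losing) = 5/7; P(winning | losing) = 2/7.
P = 5/7 × 2/7 = 10/49.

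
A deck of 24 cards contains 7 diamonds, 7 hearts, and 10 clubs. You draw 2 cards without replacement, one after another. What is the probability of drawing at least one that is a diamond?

35/69

P(no diamonds) = 17/24 × 16/23 = 272/552 = 34/69.
P(at least one) = 1 − 34/69 = 35/69.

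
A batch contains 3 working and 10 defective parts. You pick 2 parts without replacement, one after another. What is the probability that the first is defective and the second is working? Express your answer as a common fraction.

5/26

Chain rule:
P = 10/13 × 3/12 = 30/156 = 5/26.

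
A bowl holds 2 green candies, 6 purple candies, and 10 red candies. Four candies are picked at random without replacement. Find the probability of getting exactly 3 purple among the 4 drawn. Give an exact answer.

One ordering (purple drawn first) has probability 6/18 × 5/17 × 4/16 × 12/15 = 1440/73440 = 1/51.
There are C(4,3) = 4 such orderings, each equally likely, so P = 4 × 1/51 = 4/51.

4/51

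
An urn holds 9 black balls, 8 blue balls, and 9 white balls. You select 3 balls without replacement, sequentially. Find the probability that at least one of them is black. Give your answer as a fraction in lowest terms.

P(no black) = 17/26 × 16/25 × 15/24 = 4080/15600 = 17/65.
P(at least one) = 1 − 17/65 = 48/65.

48/65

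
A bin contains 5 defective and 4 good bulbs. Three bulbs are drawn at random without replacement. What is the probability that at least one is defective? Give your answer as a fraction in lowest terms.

20/21

P(no defective) = 4/9 × 3/8 × 2/7 = 24/504 = 1/21.
P(at least one) = 1 − 1/21 = 20/21.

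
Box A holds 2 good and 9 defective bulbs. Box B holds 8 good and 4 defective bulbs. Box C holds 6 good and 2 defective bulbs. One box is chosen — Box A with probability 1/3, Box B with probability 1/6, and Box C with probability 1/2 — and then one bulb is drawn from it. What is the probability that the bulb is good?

433/792

From Box A: P(good) = 2/11.
From Box B: P(good) = 8/12.
From Box C: P(good) = 6/8.
Total probability = (1/3)(2/11) + (1/6)(8/12) + (1/2)(6/8) = 433/792.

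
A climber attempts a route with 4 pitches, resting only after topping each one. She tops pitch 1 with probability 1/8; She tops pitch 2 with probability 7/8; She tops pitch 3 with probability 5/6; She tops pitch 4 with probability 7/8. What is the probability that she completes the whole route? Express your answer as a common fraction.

Each stage is reached only if all earlier stages succeed, so
P = 1/8 × 7/8 × 5/6 × 7/8 = 245/3072.

245/3072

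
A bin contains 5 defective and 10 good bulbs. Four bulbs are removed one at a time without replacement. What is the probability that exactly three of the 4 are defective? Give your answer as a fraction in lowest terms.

One ordering (defective drawn first) has probability 5/15 × 4/14 × 3/13 × 10/12 = 600/32760 = 5/273.
There are C(4,3) = 4 such orderings, each equally likely, so P = 4 × 5/273 = 20/273.

20/273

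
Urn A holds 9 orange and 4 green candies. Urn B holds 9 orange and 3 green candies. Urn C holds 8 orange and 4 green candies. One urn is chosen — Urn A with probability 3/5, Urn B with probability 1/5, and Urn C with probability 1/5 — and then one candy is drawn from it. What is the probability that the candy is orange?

From Urn A: P(orange) = 9/13.
From Urn B: P(orange) = 9/12.
From Urn C: P(orange) = 8/12.
Total probability = (3/5)(9/13) + (1/5)(9/12) + (1/5)(8/12) = 109/156.

109/156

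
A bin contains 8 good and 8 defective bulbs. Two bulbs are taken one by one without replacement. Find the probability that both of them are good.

P = 8/16 × 7/15 = 56/240 = 7/30.

7/30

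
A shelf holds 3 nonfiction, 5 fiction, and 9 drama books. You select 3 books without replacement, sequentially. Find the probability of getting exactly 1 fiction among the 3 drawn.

33/68

One ordering (fiction drawn first) has probability 5/17 × 12/16 × 11/15 = 660/4080 = 11/68.
There are C(3,1) = 3 such orderings, each equally likely, so P = 3 × 11/68 = 33/68.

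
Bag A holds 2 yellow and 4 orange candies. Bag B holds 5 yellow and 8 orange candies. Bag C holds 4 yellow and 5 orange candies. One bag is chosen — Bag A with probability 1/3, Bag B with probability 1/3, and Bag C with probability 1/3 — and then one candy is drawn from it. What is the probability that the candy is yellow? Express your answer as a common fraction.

136/351

From Bag A: P(yellow) = 2/6.
From Bag B: P(yellow) = 5/13.
From Bag C: P(yellow) = 4/9.
Total probability = (1/3)(2/6) + (1/3)(5/13) + (1/3)(4/9) = 136/351.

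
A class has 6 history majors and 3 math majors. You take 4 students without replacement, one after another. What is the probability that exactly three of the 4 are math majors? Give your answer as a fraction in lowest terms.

One ordering (math majors drawn first) has probability 3/9 × 2/8 × 1/7 × 6/6 = 36/3024 = 1/84.
There are C(4,3) = 4 such orderings, each equally likely, so P = 4 × 1/84 = 1/21.

1/21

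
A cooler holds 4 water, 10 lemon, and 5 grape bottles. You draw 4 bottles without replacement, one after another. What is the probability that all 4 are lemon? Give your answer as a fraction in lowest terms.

P(every draw is lemon) = 10/19 × 9/18 × 8/17 × 7/16 = 5040/93024 = 35/646.

35/646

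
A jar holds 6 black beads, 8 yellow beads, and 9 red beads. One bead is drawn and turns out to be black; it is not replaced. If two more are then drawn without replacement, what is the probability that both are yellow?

After the first draw, 8 of the remaining 22 beads are yellow.
P = 8/22 × 7/21 = 56/462 = 4/33.

4/33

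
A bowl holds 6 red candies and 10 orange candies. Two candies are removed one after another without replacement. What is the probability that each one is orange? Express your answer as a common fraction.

P(every draw is orange) = 10/16 × 9/15 = 90/240 = 3/8.

3/8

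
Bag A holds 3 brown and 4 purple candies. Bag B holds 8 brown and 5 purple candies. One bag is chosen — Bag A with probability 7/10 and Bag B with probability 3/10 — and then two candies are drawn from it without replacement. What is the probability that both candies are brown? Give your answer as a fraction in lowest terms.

27/130

From Bag A: P(both brown) = (3/7)(2/6) = 1/7.
From Bag B: P(both brown) = (8/13)(7/12) = 14/39.
Total probability = (7/10)(1/7) + (3/10)(14/39) = 27/130.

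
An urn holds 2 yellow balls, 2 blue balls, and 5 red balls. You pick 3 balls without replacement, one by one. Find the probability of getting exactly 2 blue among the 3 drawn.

1/12

One ordering (blue drawn first) has probability 2/9 × 1/8 × 7/7 = 14/504 = 1/36.
There are C(3,2) = 3 such orderings, each equally likely, so P = 3 × 1/36 = 1/12.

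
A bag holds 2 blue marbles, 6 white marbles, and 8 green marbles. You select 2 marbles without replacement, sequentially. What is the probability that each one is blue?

P(all blue) = 2/16 × 1/15 = 2/240 = 1/120.

1/120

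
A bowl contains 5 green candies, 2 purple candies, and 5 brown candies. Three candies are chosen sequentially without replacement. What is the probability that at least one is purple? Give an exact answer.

P(no purple) = 10/12 × 9/11 × 8/10 = 720/1320 = 6/11.
P(at least one) = 1 − 6/11 = 5/11.

5/11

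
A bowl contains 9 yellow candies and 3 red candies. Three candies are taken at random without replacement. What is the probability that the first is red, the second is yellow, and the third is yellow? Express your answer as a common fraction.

Chain rule:
P = 3/12 × 9/11 × 8/10 = 216/1320 = 9/55.

9/55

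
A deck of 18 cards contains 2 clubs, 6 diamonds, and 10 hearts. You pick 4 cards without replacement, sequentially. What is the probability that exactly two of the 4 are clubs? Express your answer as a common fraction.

2/51

One ordering (clubs drawn first) has probability 2/18 × 1/17 × 16/16 × 15/15 = 480/73440 = 1/153.
There are C(4,2) = 6 such orderings, each equally likely, so P = 6 × 1/153 = 2/51.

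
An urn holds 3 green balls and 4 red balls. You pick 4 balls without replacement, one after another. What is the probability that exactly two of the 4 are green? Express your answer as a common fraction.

One ordering (green drawn first) has probability 3/7 × 2/6 × 4/5 × 3/4 = 72/840 = 3/35.
There are C(4,2) = 6 such orderings, each equally likely, so P = 6 × 3/35 = 18/35.

18/35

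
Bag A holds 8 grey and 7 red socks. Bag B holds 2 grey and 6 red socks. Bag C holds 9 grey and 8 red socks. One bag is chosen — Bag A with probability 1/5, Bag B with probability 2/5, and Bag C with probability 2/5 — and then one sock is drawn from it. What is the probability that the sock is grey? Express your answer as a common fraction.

From Bag A: P(grey) = 8/15.
From Bag B: P(grey) = 2/8.
From Bag C: P(grey) = 9/17.
Total probability = (1/5)(8/15) + (2/5)(2/8) + (2/5)(9/17) = 1067/2550.

1067/2550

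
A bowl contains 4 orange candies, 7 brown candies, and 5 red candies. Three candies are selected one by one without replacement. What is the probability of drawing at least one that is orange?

17/28

P(no orange) = 12/16 × 11/15 × 10/14 = 1320/3360 = 11/28.
P(at least one) = 1 − 11/28 = 17/28.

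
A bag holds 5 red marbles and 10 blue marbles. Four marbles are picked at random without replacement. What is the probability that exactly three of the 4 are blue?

One ordering (blue drawn first) has probability 10/15 × 9/14 × 8/13 × 5/12 = 3600/32760 = 10/91.
There are C(4,3) = 4 such orderings, each equally likely, so P = 4 × 10/91 = 40/91.

40/91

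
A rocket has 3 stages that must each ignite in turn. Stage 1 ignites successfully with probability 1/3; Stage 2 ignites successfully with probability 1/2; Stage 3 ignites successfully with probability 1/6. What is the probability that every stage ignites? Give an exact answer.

1/36

Each stage is reached only if all earlier stages succeed, so
P = 1/3 × 1/2 × 1/6 = 1/36.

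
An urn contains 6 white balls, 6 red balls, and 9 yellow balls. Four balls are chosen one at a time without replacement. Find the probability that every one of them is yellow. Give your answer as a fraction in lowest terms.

2/95

P(every draw is yellow) = 9/21 × 8/20 × 7/19 × 6/18 = 3024/143640 = 2/95.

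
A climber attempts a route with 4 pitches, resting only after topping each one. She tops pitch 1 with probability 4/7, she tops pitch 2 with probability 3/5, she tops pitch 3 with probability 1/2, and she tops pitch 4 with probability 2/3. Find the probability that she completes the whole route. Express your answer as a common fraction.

The events are sequential, so multiply the conditional probabilities:
P = 4/7 × 3/5 × 1/2 × 2/3 = 24/210 = 4/35.

4/35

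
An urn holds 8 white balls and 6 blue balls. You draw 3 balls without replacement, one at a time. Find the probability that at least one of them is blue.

11/13

P(no blue) = 8/14 × 7/13 × 6/12 = 336/2184 = 2/13.
P(at least one) = 1 − 2/13 = 11/13.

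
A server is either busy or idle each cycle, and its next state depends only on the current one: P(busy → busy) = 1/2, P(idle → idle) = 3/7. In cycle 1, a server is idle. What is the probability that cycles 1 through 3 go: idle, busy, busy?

Cycle 1 is given. For each transition, use the conditional probability from the current state:
P(busy | idle) = 4/7; P(busy | busy) = 1/2.
P = 4/7 × 1/2 = 4/14 = 2/7.

2/7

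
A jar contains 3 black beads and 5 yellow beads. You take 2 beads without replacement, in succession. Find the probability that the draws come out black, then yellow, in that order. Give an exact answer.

Chain rule:
P = 3/8 × 5/7 = 15/56.

15/56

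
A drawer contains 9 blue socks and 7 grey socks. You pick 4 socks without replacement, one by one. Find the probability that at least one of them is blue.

P(no blue) = 7/16 × 6/15 × 5/14 × 4/13 = 840/43680 = 1/52.
P(at least one) = 1 − 1/52 = 51/52.

51/52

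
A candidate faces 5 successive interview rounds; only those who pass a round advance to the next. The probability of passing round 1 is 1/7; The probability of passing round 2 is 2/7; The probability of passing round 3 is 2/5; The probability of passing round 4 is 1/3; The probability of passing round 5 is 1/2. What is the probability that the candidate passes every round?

Multiplying along the chain,
P = 1/7 × 2/7 × 2/5 × 1/3 × 1/2 = 4/1470 = 2/735.

2/735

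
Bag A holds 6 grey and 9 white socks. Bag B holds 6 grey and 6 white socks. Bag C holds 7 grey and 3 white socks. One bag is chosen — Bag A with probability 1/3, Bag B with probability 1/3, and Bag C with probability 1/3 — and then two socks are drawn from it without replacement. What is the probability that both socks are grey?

From Bag A: P(both grey) = (6/15)(5/14) = 1/7.
From Bag B: P(both grey) = (6/12)(5/11) = 5/22.
From Bag C: P(both grey) = (7/10)(6/9) = 7/15.
Total probability = (1/3)(1/7) + (1/3)(5/22) + (1/3)(7/15) = 1933/6930.

1933/6930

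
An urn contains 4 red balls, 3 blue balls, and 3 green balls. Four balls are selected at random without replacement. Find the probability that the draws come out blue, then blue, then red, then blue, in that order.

Each draw changes the counts, so multiply the conditional probabilities along the sequence:
P = 3/10 × 2/9 × 4/8 × 1/7 = 24/5040 = 1/210.

1/210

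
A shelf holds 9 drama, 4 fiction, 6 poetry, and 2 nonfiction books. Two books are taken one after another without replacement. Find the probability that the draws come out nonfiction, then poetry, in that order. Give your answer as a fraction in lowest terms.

Each draw changes the counts, so multiply the conditional probabilities along the sequence:
P = 2/21 × 6/20 = 12/420 = 1/35.

1/35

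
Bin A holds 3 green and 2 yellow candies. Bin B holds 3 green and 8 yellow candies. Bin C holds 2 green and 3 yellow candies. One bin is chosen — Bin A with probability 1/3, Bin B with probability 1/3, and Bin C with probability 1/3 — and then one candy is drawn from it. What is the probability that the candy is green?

14/33

From Bin A: P(green) = 3/5.
From Bin B: P(green) = 3/11.
From Bin C: P(green) = 2/5.
Total probability = (1/3)(3/5) + (1/3)(3/11) + (1/3)(2/5) = 14/33.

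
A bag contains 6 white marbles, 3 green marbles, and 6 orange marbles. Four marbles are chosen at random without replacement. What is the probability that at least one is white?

59/65

P(no white) = 9/15 × 8/14 × 7/13 × 6/12 = 3024/32760 = 6/65.
P(at least one) = 1 − 6/65 = 59/65.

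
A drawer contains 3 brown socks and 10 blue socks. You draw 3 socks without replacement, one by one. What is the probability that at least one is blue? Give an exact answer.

P(no blue) = 3/13 × 2/12 × 1/11 = 6/1716 = 1/286.
P(at least one) = 1 − 1/286 = 285/286.

285/286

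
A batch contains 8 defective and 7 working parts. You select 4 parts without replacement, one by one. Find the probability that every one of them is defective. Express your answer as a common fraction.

P = 8/15 × 7/14 × 6/13 × 5/12 = 1680/32760 = 2/39.

2/39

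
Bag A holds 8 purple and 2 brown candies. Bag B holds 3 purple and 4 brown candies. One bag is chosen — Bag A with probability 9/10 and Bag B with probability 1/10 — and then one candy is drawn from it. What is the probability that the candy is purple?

267/350

From Bag A: P(purple) = 8/10.
From Bag B: P(purple) = 3/7.
Total probability = (9/10)(8/10) + (1/10)(3/7) = 267/350.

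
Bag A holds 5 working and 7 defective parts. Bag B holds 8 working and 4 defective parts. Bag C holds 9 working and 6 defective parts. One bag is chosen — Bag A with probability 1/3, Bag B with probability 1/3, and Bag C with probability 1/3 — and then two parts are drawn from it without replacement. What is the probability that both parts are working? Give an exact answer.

From Bag A: P(both working) = (5/12)(4/11) = 5/33.
From Bag B: P(both working) = (8/12)(7/11) = 14/33.
From Bag C: P(both working) = (9/15)(8/14) = 12/35.
Total probability = (1/3)(5/33) + (1/3)(14/33) + (1/3)(12/35) = 1061/3465.

1061/3465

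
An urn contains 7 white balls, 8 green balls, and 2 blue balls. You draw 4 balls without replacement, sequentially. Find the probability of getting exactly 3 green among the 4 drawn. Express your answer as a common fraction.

One ordering (green drawn first) has probability 8/17 × 7/16 × 6/15 × 9/14 = 3024/57120 = 9/170.
There are C(4,3) = 4 such orderings, each equally likely, so P = 4 × 9/170 = 18/85.

18/85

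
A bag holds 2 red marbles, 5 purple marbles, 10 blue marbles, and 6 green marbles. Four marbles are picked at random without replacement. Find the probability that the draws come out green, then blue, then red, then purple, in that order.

Each draw changes the counts, so multiply the conditional probabilities along the sequence:
P = 6/23 × 10/22 × 2/21 × 5/20 = 600/212520 = 5/1771.

5/1771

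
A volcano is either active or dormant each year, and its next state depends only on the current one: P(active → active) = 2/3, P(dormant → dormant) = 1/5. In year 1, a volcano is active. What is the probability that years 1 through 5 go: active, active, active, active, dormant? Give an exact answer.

8/81

Year 1 is given. For each transition, use the conditional probability from the current state:
P(active | active) = 2/3; P(active | active) = 2/3; P(active | active) = 2/3; P(dormant | active) = 1/3.
P = 2/3 × 2/3 × 2/3 × 1/3 = 8/81.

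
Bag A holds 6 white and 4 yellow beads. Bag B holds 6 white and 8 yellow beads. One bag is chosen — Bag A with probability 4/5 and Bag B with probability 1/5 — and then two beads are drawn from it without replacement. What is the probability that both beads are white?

409/1365

From Bag A: P(both white) = (6/10)(5/9) = 1/3.
From Bag B: P(both white) = (6/14)(5/13) = 15/91.
Total probability = (4/5)(1/3) + (1/5)(15/91) = 409/1365.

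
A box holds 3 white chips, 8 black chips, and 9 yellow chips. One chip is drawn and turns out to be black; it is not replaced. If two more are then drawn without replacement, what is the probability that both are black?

After the first draw, 7 of the remaining 19 chips are black.
P = 7/19 × 6/18 = 42/342 = 7/57.

7/57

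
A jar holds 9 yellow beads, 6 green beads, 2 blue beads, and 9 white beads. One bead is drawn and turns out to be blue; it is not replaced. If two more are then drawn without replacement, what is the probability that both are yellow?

3/25

After the first draw, 9 of the remaining 25 beads are yellow.
P = 9/25 × 8/24 = 72/600 = 3/25.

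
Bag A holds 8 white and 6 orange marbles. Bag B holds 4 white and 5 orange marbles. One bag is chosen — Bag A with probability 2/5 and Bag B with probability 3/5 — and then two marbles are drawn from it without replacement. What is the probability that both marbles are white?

From Bag A: P(both white) = (8/14)(7/13) = 4/13.
From Bag B: P(both white) = (4/9)(3/8) = 1/6.
Total probability = (2/5)(4/13) + (3/5)(1/6) = 29/130.

29/130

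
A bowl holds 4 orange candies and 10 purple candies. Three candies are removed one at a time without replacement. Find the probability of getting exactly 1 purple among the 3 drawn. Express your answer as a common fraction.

15/91

One ordering (purple drawn first) has probability 10/14 × 4/13 × 3/12 = 120/2184 = 5/91.
There are C(3,1) = 3 such orderings, each equally likely, so P = 3 × 5/91 = 15/91.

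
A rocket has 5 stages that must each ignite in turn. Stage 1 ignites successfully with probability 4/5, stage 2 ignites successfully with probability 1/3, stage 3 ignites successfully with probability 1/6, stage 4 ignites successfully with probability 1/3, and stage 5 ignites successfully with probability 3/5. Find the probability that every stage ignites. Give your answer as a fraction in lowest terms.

Multiplying along the chain,
P = 4/5 × 1/3 × 1/6 × 1/3 × 3/5 = 12/1350 = 2/225.

2/225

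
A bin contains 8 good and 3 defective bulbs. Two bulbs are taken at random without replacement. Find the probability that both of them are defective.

P = 3/11 × 2/10 = 6/110 = 3/55.

3/55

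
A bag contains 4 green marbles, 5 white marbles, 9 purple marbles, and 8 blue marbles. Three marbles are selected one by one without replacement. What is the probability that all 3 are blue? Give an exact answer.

P = 8/26 × 7/25 × 6/24 = 336/15600 = 7/325.

7/325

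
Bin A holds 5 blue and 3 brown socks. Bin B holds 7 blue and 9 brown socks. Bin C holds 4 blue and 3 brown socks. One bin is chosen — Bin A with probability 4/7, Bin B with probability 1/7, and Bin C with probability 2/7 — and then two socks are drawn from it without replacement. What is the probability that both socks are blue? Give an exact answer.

87/280

From Bin A: P(both blue) = (5/8)(4/7) = 5/14.
From Bin B: P(both blue) = (7/16)(6/15) = 7/40.
From Bin C: P(both blue) = (4/7)(3/6) = 2/7.
Total probability = (4/7)(5/14) + (1/7)(7/40) + (2/7)(2/7) = 87/280.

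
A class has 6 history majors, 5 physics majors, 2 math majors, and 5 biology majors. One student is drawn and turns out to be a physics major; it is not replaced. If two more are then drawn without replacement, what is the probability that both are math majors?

With the first student removed, 2 math majors remain out of 17.
P = 2/17 × 1/16 = 2/272 = 1/136.

1/136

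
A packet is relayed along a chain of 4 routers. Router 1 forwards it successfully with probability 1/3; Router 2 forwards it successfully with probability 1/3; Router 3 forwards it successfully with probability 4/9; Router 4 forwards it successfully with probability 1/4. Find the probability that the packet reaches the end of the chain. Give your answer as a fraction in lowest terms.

Each stage is reached only if all earlier stages succeed, so
P = 1/3 × 1/3 × 4/9 × 1/4 = 4/324 = 1/81.

1/81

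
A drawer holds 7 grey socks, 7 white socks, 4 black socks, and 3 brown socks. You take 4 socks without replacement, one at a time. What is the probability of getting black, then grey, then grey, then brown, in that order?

Chain rule:
P = 4/21 × 7/20 × 6/19 × 3/18 = 504/143640 = 1/285.

1/285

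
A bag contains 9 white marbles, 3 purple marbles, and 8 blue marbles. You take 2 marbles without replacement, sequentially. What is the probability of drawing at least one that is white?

P(no white) = 11/20 × 10/19 = 110/380 = 11/38.
P(at least one) = 1 − 11/38 = 27/38.

27/38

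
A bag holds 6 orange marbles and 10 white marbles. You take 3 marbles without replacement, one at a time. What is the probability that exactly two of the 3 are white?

27/56

One ordering (white drawn first) has probability 10/16 × 9/15 × 6/14 = 540/3360 = 9/56.
There are C(3,2) = 3 such orderings, each equally likely, so P = 3 × 9/56 = 27/56.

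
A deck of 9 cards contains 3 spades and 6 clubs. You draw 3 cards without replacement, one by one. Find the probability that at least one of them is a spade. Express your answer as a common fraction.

P(no spades) = 6/9 × 5/8 × 4/7 = 120/504 = 5/21.
P(at least one) = 1 − 5/21 = 16/21.

16/21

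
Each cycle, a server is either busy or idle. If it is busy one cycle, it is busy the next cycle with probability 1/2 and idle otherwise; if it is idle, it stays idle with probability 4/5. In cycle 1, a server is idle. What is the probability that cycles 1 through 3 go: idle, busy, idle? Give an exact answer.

1/10

Cycle 1 is given. For each transition, use the conditional probability from the current state:
P(busy | idle) = 1/5; P(idle | busy) = 1/2.
P = 1/5 × 1/2 = 1/10.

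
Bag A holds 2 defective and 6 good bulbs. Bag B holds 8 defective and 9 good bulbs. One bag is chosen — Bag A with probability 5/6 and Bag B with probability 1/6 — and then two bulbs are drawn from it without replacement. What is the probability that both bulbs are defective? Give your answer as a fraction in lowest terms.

61/952

From Bag A: P(both defective) = (2/8)(1/7) = 1/28.
From Bag B: P(both defective) = (8/17)(7/16) = 7/34.
Total probability = (5/6)(1/28) + (1/6)(7/34) = 61/952.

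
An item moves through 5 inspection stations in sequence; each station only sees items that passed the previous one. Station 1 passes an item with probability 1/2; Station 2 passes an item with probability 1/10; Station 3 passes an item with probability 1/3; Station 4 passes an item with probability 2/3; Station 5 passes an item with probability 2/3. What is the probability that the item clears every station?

Multiplying along the chain,
P = 1/2 × 1/10 × 1/3 × 2/3 × 2/3 = 4/540 = 1/135.

1/135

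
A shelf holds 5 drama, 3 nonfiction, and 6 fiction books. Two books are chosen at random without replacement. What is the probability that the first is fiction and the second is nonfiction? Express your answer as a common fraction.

9/91

Each draw changes the counts, so multiply the conditional probabilities along the sequence:
P = 6/14 × 3/13 = 18/182 = 9/91.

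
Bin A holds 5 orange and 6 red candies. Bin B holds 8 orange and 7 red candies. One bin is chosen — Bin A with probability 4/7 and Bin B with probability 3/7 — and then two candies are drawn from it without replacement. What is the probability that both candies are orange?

12/55

From Bin A: P(both orange) = (5/11)(4/10) = 2/11.
From Bin B: P(both orange) = (8/15)(7/14) = 4/15.
Total probability = (4/7)(2/11) + (3/7)(4/15) = 12/55.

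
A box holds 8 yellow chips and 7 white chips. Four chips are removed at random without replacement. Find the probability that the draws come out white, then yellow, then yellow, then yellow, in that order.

14/195

Multiply the probability of each draw given the previous ones:
P = 7/15 × 8/14 × 7/13 × 6/12 = 2352/32760 = 14/195.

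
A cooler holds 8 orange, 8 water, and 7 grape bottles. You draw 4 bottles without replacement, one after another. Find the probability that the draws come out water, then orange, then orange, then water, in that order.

56/3795

Multiply the probability of each draw given the previous ones:
P = 8/23 × 8/22 × 7/21 × 7/20 = 3136/212520 = 56/3795.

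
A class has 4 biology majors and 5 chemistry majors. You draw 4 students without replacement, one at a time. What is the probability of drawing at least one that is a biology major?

121/126

P(no biology majors) = 5/9 × 4/8 × 3/7 × 2/6 = 120/3024 = 5/126.
P(at least one) = 1 − 5/126 = 121/126.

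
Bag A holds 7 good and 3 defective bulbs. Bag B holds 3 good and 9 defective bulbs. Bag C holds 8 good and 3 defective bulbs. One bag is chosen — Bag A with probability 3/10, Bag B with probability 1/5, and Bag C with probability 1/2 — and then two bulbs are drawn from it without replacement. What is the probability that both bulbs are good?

111/275

From Bag A: P(both good) = (7/10)(6/9) = 7/15.
From Bag B: P(both good) = (3/12)(2/11) = 1/22.
From Bag C: P(both good) = (8/11)(7/10) = 28/55.
Total probability = (3/10)(7/15) + (1/5)(1/22) + (1/2)(28/55) = 111/275.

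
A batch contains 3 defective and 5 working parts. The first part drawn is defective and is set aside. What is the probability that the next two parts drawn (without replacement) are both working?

10/21

With the first part removed, 5 working remain out of 7.
P = 5/7 × 4/6 = 20/42 = 10/21.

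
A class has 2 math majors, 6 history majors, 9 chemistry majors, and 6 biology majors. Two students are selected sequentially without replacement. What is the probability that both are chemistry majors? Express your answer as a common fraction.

P(all chemistry majors) = 9/23 × 8/22 = 72/506 = 36/253.

36/253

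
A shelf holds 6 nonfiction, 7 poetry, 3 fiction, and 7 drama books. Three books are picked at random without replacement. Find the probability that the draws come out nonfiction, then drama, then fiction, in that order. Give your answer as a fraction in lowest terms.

3/253

Multiply the probability of each draw given the previous ones:
P = 6/23 × 7/22 × 3/21 = 126/10626 = 3/253.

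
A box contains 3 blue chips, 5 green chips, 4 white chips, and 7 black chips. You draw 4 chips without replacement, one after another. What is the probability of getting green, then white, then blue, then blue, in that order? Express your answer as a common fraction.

Multiply the probability of each draw given the previous ones:
P = 5/19 × 4/18 × 3/17 × 2/16 = 120/93024 = 5/3876.

5/3876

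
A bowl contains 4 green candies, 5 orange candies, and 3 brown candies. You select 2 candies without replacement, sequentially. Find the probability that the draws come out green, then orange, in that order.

5/33

Chain rule:
P = 4/12 × 5/11 = 20/132 = 5/33.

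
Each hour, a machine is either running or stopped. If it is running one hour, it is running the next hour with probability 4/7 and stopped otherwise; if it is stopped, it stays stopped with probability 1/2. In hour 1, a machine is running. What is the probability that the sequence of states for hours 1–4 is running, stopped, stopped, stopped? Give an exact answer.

3/28

Hour 1 is given. For each transition, use the conditional probability from the current state:
P(stopped | running) = 3/7; P(stopped | stopped) = 1/2; P(stopped | stopped) = 1/2.
P = 3/7 × 1/2 × 1/2 = 3/28.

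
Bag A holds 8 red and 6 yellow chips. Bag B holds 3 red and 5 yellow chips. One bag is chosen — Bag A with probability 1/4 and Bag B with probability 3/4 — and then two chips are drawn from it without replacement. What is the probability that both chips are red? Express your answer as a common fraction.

229/1456

From Bag A: P(both red) = (8/14)(7/13) = 4/13.
From Bag B: P(both red) = (3/8)(2/7) = 3/28.
Total probability = (1/4)(4/13) + (3/4)(3/28) = 229/1456.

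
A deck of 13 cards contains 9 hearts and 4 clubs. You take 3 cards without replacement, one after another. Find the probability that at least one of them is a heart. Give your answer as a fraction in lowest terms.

141/143

P(no hearts) = 4/13 × 3/12 × 2/11 = 24/1716 = 2/143.
P(at least one) = 1 − 2/143 = 141/143.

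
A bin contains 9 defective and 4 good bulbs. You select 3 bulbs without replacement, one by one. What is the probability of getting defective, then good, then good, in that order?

9/143

Chain rule:
P = 9/13 × 4/12 × 3/11 = 108/1716 = 9/143.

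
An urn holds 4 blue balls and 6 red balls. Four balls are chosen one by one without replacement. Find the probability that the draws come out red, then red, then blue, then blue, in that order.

1/14

Chain rule:
P = 6/10 × 5/9 × 4/8 × 3/7 = 360/5040 = 1/14.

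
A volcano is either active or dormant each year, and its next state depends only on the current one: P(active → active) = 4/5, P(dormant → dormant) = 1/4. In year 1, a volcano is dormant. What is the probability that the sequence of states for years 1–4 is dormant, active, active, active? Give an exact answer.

Year 1 is given. For each transition, use the conditional probability from the current state:
P(active | dormant) = 3/4; P(active | active) = 4/5; P(active | active) = 4/5.
P = 3/4 × 4/5 × 4/5 = 48/100 = 12/25.

12/25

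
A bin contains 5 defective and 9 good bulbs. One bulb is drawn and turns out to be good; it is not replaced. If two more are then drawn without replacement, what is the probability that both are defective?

After the first draw, 5 of the remaining 13 bulbs are defective.
P = 5/13 × 4/12 = 20/156 = 5/39.

5/39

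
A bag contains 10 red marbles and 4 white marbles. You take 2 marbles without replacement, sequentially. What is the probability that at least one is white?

46/91

P(no white) = 10/14 × 9/13 = 90/182 = 45/91.
P(at least one) = 1 − 45/91 = 46/91.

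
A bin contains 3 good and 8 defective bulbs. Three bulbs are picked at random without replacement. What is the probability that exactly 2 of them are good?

8/55

One ordering (good drawn first) has probability 3/11 × 2/10 × 8/9 = 48/990 = 8/165.
There are C(3,2) = 3 such orderings, each equally likely, so P = 3 × 8/165 = 8/55.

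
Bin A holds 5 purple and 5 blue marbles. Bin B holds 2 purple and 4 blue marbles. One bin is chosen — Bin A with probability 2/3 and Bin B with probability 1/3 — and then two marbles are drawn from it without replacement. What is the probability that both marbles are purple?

From Bin A: P(both purple) = (5/10)(4/9) = 2/9.
From Bin B: P(both purple) = (2/6)(1/5) = 1/15.
Total probability = (2/3)(2/9) + (1/3)(1/15) = 23/135.

23/135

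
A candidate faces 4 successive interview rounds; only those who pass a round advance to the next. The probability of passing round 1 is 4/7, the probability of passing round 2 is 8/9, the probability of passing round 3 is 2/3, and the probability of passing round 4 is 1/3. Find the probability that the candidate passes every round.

Multiplying along the chain,
P = 4/7 × 8/9 × 2/3 × 1/3 = 64/567.

64/567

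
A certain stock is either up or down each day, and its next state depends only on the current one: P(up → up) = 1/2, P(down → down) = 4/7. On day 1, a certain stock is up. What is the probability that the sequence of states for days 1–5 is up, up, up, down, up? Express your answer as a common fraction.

Day 1 is given. For each transition, use the conditional probability from the current state:
P(up | up) = 1/2; P(up | up) = 1/2; P(down | up) = 1/2; P(up | down) = 3/7.
P = 1/2 × 1/2 × 1/2 × 3/7 = 3/56.

3/56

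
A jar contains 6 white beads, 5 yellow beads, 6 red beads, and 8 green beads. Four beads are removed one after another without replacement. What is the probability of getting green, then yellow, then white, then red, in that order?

6/1265

Each draw changes the counts, so multiply the conditional probabilities along the sequence:
P = 8/25 × 5/24 × 6/23 × 6/22 = 1440/303600 = 6/1265.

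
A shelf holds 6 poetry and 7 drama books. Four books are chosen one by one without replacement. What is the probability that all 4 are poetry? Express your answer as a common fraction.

3/143

P = 6/13 × 5/12 × 4/11 × 3/10 = 360/17160 = 3/143.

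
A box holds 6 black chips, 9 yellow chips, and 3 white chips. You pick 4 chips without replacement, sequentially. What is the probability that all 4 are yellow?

P(all yellow) = 9/18 × 8/17 × 7/16 × 6/15 = 3024/73440 = 7/170.

7/170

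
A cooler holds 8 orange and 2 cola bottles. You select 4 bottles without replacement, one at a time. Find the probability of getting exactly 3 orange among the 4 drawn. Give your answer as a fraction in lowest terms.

8/15

One ordering (orange drawn first) has probability 8/10 × 7/9 × 6/8 × 2/7 = 672/5040 = 2/15.
There are C(4,3) = 4 such orderings, each equally likely, so P = 4 × 2/15 = 8/15.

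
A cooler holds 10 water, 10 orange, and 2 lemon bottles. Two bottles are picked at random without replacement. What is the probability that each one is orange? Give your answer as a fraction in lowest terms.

P(every draw is orange) = 10/22 × 9/21 = 90/462 = 15/77.

15/77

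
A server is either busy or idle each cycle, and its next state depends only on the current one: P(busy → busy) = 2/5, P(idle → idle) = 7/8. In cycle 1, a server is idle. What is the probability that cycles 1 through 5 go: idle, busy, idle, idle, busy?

21/2560

Cycle 1 is given. For each transition, use the conditional probability from the current state:
P(busy | idle) = 1/8; P(idle | busy) = 3/5; P(idle | idle) = 7/8; P(busy | idle) = 1/8.
P = 1/8 × 3/5 × 7/8 × 1/8 = 21/2560.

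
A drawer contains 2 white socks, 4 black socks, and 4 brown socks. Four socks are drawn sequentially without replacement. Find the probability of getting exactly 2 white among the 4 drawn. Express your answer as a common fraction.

2/15

One ordering (white drawn first) has probability 2/10 × 1/9 × 8/8 × 7/7 = 112/5040 = 1/45.
There are C(4,2) = 6 such orderings, each equally likely, so P = 6 × 1/45 = 2/15.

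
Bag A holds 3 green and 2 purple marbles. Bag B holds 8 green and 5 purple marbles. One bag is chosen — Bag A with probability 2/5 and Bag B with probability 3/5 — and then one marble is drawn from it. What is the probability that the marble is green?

198/325

From Bag A: P(green) = 3/5.
From Bag B: P(green) = 8/13.
Total probability = (2/5)(3/5) + (3/5)(8/13) = 198/325.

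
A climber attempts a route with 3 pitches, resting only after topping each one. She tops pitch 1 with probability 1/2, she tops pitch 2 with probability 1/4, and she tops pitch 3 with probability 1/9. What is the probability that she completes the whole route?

Each stage is reached only if all earlier stages succeed, so
P = 1/2 × 1/4 × 1/9 = 1/72.

1/72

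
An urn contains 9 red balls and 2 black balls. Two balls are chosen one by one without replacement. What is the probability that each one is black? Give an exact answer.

P(all black) = 2/11 × 1/10 = 2/110 = 1/55.

1/55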